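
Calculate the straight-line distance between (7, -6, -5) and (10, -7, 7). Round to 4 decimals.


3D distance between two points
P1 = (7, -6, -5), P2 = (10, -7, 7)
Formula: d = sqrt((x2-x1)^2 + (y2-y1)^2 + (z2-z1)^2)
dx = 10 - 7 = 3
dy = -7 - -6 = -1
dz = 7 - -5 = 12
dx^2 + dy^2 + dz^2 = 9 + 1 + 144 = 154
d = sqrt(154)
d = 12.4097
12.4097 units


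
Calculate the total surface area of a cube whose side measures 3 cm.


Shape: cube
Side s = 3 cm
A cube has 6 square faces.
Formula: SA = 6 * s^2
s^2 = 9
SA = 6 * 9
SA = 54
54 cm^2


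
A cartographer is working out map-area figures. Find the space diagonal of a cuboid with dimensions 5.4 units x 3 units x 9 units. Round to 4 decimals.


Shape: rectangular box (space diagonal)
l = 5.4 units, w = 3 units, h = 9 units
Visualize: the diagonal of the base, then a right triangle with that diagonal and the height.
Formula: d = sqrt(l^2 + w^2 + h^2)
l^2 + w^2 + h^2 = 29.16 + 9 + 81 = 119.16
d = sqrt(119.16)
d = 10.916
10.916 units


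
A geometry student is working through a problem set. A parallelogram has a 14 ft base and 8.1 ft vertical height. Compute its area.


Shape: parallelogram
Base b = 14 ft, Height h = 8.1 ft
Formula: A = b * h
A = 14 * 8.1
A = 113.4
113.4 ft^2


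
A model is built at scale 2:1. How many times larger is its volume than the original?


Linear scale factor k = 2
Rule: under a linear scaling by k, volumes scale by k^3.
k^3 = 2 * 2 * 2
k^3 = 4 * 2
k^3 = 8
Volume scales by a factor of 8.
8 (dimensionless)


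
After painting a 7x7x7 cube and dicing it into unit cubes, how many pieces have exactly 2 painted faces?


Large cube: 7 x 7 x 7, cut into unit cubes.
n = 7, so n - 2 = 5
Cubes with 2 painted faces lie along the edges, excluding corners.
A cube has 12 edges; each contributes (n - 2) = 5 such cubes.
Count = 12 * 5 = 60
60 unit cubes


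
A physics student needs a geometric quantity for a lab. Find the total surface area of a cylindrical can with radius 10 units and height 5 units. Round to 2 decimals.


Shape: closed cylinder
Radius r = 10 units, Height h = 5 units
Formula: SA = 2*pi*r^2 + 2*pi*r*h = 2*pi*r*(r + h)
r + h = 15
2 * r * (r + h) = 2 * 10 * 15 = 300
SA = 300 * pi
SA = 942.48
942.48 units^2


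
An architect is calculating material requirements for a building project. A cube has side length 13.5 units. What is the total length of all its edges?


Shape: cube
Side s = 13.5 units
A cube has 12 edges, all equal.
Formula: total edge length = 12 * s
Total = 12 * 13.5
Total = 162
162 units


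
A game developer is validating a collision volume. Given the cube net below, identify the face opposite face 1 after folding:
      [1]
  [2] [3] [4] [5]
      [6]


Net: cross layout. Take square 3 as the base (bottom).
Fold the four squares in the horizontal row up around 3: 2 -> left, 4 -> right, 5 wraps to the top.
Fold 1 and 6 up from 3: 1 -> back, 6 -> front.
Opposite pairs are therefore: (1, 6), (2, 4), (3, 5).
Face 1 is opposite face 6.
face 6


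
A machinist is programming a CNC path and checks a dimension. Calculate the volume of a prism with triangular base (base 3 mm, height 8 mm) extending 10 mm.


Shape: triangular prism
Triangle base = 3 mm, triangle height = 8 mm, prism length L = 10 mm
Formula: V = (1/2 * b * h_tri) * L
Cross-section area = 0.5 * 3 * 8 = 12
V = 12 * 10
V = 120
120 mm^3


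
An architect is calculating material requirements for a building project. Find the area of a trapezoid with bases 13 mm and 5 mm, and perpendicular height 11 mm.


Shape: trapezoid
Parallel sides a = 13 mm, b = 5 mm; Height h = 11 mm
Formula: A = (a + b) * h / 2
a + b = 13 + 5 = 18
A = 18 * 11 / 2
A = 198 / 2
A = 99
99 mm^2


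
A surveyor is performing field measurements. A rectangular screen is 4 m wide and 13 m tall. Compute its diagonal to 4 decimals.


Shape: rectangle (diagonal via Pythagoras)
Sides: 4 m and 13 m
Formula: d = sqrt(l^2 + w^2)
l^2 = 16, w^2 = 169
l^2 + w^2 = 185
d = sqrt(185)
d = 13.6015
13.6015 m


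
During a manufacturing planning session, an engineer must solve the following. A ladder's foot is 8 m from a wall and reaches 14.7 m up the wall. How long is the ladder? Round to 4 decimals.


Shape: right triangle
Legs a = 8 m, b = 14.7 m
Formula: c = sqrt(a^2 + b^2)
a^2 = 64, b^2 = 216.09
a^2 + b^2 = 280.09
c = sqrt(280.09)
c = 16.7359
16.7359 m


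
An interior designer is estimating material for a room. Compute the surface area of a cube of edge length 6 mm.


Shape: cube
Side s = 6 mm
A cube has 6 square faces.
Formula: SA = 6 * s^2
s^2 = 36
SA = 6 * 36
SA = 216
216 mm^2


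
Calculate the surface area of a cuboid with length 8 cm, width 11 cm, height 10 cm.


Shape: rectangular prism
l = 8 cm, w = 11 cm, h = 10 cm
Formula: SA = 2(lw + lh + wh)
lw = 88, lh = 80, wh = 110
lw + lh + wh = 278
SA = 2 * 278
SA = 556
556 cm^2


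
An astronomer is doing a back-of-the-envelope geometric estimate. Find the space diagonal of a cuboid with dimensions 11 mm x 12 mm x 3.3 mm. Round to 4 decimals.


Shape: rectangular box (space diagonal)
l = 11 mm, w = 12 mm, h = 3.3 mm
Visualize: the diagonal of the base, then a right triangle with that diagonal and the height.
Formula: d = sqrt(l^2 + w^2 + h^2)
l^2 + w^2 + h^2 = 121 + 144 + 10.89 = 275.89
d = sqrt(275.89)
d = 16.6099
16.6099 mm


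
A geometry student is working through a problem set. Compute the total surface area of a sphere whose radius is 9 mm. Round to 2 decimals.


Shape: sphere
Radius r = 9 mm
Formula: SA = 4 * pi * r^2
r^2 = 81
SA = 4 * pi * 81
SA = 324 * pi
SA = 1017.88
1017.88 mm^2


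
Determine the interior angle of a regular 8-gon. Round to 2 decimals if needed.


Shape: regular octagon (8 sides)
Formula: interior angle = (n - 2) * 180 / n
(n - 2) = 6
(n - 2) * 180 = 1080
angle = 1080 / 8
angle = 135
135 degrees


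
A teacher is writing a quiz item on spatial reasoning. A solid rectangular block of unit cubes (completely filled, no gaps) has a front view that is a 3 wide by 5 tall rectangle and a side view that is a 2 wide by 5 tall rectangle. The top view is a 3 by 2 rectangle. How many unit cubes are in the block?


Orthographic views of a solid rectangular block:
Front view 3 x 5 -> length = 3, height = 5
Side view 2 x 5 -> width = 2, height = 5 (consistent)
Top view 3 x 2 -> confirms length = 3, width = 2
The block is 3 x 2 x 5.
Total unit cubes = 3 * 2 * 5 = 30
30 unit cubes


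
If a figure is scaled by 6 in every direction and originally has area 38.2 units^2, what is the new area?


Linear scale factor k = 6
Original area = 38.2 units^2
Rule: under a linear scaling by k, areas scale by k^2.
k^2 = 6^2 = 36
New area = 38.2 * 36
New area = 1375.2
1375.2 units^2


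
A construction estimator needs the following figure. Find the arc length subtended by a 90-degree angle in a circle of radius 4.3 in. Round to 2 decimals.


Shape: circular arc
Radius r = 4.3 in, Angle = 90 degrees
Formula: L = (angle/360) * 2 * pi * r
2 * pi * r = 8.6 * pi
L = (90/360) * 8.6 * pi
L = 2.15 * pi
L = 6.75
6.75 in


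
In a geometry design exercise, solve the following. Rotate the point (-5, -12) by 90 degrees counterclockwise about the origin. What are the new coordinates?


Transformation: rotation about the origin
Original point: (-5, -12)
Rule for 90 deg counterclockwise: (x, y) -> (-y, x)
Apply: (-5, -12) -> (12, -5)
(12, -5)


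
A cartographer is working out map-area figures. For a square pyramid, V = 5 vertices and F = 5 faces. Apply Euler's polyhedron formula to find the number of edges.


Polyhedron: square pyramid
Euler's formula for convex polyhedra: V - E + F = 2
Given: V = 5 vertices and F = 5 faces
Solve for E:
E = V + F - 2 = 5 + 5 - 2 = 8
8 edges


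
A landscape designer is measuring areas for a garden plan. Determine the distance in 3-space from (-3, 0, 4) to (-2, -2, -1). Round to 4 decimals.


3D distance between two points
P1 = (-3, 0, 4), P2 = (-2, -2, -1)
Formula: d = sqrt((x2-x1)^2 + (y2-y1)^2 + (z2-z1)^2)
dx = -2 - -3 = 1
dy = -2 - 0 = -2
dz = -1 - 4 = -5
dx^2 + dy^2 + dz^2 = 1 + 4 + 25 = 30
d = sqrt(30)
d = 5.4772
5.4772 units


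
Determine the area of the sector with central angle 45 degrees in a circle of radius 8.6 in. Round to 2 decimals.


Shape: circular sector
Radius r = 8.6 in, Angle = 45 degrees
Formula: A = (angle/360) * pi * r^2
r^2 = 73.96
Fraction of circle = 45/360
A = (45/360) * pi * 73.96
A = 9.245 * pi
A = 29.04
29.04 in^2


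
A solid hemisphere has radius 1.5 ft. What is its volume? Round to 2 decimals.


Shape: hemisphere (half of a sphere)
Radius r = 1.5 ft
Formula: V = (1/2) * (4/3) * pi * r^3 = (2/3) * pi * r^3
r^3 = 3.375
(2/3) * 3.375 = 2.25
V = 2.25 * pi
V = 7.07
7.07 ft^3


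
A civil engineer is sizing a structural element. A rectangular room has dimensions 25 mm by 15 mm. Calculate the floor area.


Shape: rectangle
Length l = 25 mm, Width w = 15 mm
Formula: A = l * w
A = 25 * 15
A = 375
375 mm^2


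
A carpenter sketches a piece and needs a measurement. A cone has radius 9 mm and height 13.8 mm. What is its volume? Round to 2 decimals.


Shape: cone
Radius r = 9 mm, Height h = 13.8 mm
Formula: V = (1/3) * pi * r^2 * h
r^2 = 81
pi * r^2 * h = pi * 81 * 13.8 = 1117.8 * pi
V = 1117.8 * pi / 3
V = 1170.56
1170.56 mm^3


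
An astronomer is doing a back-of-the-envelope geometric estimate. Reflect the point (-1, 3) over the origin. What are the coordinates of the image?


Transformation: reflection
Original point: (-1, 3)
Rule for reflection through the origin: (x, y) -> (-x, -y)
Apply: (-1, 3) -> (1, -3)
(1, -3)


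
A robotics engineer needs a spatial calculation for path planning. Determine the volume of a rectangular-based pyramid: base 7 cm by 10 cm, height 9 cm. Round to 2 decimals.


Shape: rectangular pyramid
Base: 7 cm x 10 cm, Height h = 9 cm
Formula: V = (1/3) * base_area * h
base_area = 7 * 10 = 70
base_area * h = 70 * 9 = 630
V = 630 / 3
V = 210
210 cm^3


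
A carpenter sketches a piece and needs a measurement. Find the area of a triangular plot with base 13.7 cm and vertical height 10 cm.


Shape: triangle
Base b = 13.7 cm, Height h = 10 cm
Formula: A = (1/2) * b * h
A = 0.5 * 13.7 * 10
A = 0.5 * 137
A = 68.5
68.5 cm^2


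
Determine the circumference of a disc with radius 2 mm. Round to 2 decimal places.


Shape: circle
Radius r = 2 mm
Formula: C = 2 * pi * r
C = 2 * pi * 2
C = 4 * pi
C = 12.57
12.57 mm


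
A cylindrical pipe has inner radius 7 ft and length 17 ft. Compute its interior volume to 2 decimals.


Shape: cylinder
Radius r = 7 ft, Height h = 17 ft
Formula: V = pi * r^2 * h
r^2 = 49
V = pi * 49 * 17
V = 833 * pi
V = 2616.95
2616.95 ft^3


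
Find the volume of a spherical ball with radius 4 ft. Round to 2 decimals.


Shape: sphere
Radius r = 4 ft
Formula: V = (4/3) * pi * r^3
r^3 = 64
(4/3) * 64 = 85.333333
V = 85.333333 * pi
V = 268.08
268.08 ft^3


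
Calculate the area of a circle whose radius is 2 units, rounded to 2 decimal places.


Shape: circle
Radius r = 2 units
Formula: A = pi * r^2
r^2 = 2^2 = 4
A = pi * 4
A = 12.57
12.57 units^2


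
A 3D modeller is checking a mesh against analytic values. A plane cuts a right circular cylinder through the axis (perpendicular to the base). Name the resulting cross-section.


Solid: right circular cylinder
Cutting plane: through the axis (perpendicular to the base)
Visualize the intersection of the plane with the solid's surface.
The boundary of the cut region is a rectangle.
rectangle


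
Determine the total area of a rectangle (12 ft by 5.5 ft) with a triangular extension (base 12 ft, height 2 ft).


Composite shape: rectangle + triangle
Rectangle area = 12 * 5.5 = 66
Triangle area = 0.5 * 12 * 2 = 12
Total = 66 + 12
Total = 78
78 ft^2


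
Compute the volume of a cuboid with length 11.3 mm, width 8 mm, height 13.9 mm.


Shape: rectangular prism
l = 11.3 mm, w = 8 mm, h = 13.9 mm
Formula: V = l * w * h
V = 11.3 * 8 * 13.9
V = 90.4 * 13.9
V = 1256.56
1256.56 mm^3


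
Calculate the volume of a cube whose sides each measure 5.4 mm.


Shape: cube
Side s = 5.4 mm
Formula: V = s^3
V = 5.4 * 5.4 * 5.4
V = 29.16 * 5.4
V = 157.464
157.464 mm^3


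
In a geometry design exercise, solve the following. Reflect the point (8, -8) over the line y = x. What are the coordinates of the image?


Transformation: reflection
Original point: (8, -8)
Rule for reflection over y = x: (x, y) -> (y, x)
Apply: (8, -8) -> (-8, 8)
(-8, 8)


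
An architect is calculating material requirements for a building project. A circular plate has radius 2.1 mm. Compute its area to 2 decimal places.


Shape: circle
Radius r = 2.1 mm
Formula: A = pi * r^2
r^2 = 2.1^2 = 4.41
A = pi * 4.41
A = 13.85
13.85 mm^2


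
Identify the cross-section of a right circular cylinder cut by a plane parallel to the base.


Solid: right circular cylinder
Cutting plane: parallel to the base
Visualize the intersection of the plane with the solid's surface.
The boundary of the cut region is a circle.
circle


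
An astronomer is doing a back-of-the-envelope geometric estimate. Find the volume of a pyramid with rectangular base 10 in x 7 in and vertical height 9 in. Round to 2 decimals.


Shape: rectangular pyramid
Base: 10 in x 7 in, Height h = 9 in
Formula: V = (1/3) * base_area * h
base_area = 10 * 7 = 70
base_area * h = 70 * 9 = 630
V = 630 / 3
V = 210
210 in^3


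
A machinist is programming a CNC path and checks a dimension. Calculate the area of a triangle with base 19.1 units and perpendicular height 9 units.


Shape: triangle
Base b = 19.1 units, Height h = 9 units
Formula: A = (1/2) * b * h
A = 0.5 * 19.1 * 9
A = 0.5 * 171.9
A = 85.95
85.95 units^2


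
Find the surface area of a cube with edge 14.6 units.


Shape: cube
Side s = 14.6 units
A cube has 6 square faces.
Formula: SA = 6 * s^2
s^2 = 213.16
SA = 6 * 213.16
SA = 1278.96
1278.96 units^2


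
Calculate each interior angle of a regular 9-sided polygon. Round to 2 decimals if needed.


Shape: regular nonagon (9 sides)
Formula: interior angle = (n - 2) * 180 / n
(n - 2) = 7
(n - 2) * 180 = 1260
angle = 1260 / 9
angle = 140
140 degrees


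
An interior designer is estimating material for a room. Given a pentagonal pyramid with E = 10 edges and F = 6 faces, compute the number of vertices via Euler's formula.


Polyhedron: pentagonal pyramid
Euler's formula for convex polyhedra: V - E + F = 2
Given: E = 10 edges and F = 6 faces
Solve for V:
V = 2 + E - F = 2 + 10 - 6 = 6
6 vertices


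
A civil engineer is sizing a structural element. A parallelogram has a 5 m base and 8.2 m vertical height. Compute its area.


Shape: parallelogram
Base b = 5 m, Height h = 8.2 m
Formula: A = b * h
A = 5 * 8.2
A = 41
41 m^2


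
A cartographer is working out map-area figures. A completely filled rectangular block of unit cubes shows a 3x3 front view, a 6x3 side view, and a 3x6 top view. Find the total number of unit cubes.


Orthographic views of a solid rectangular block:
Front view 3 x 3 -> length = 3, height = 3
Side view 6 x 3 -> width = 6, height = 3 (consistent)
Top view 3 x 6 -> confirms length = 3, width = 6
The block is 3 x 6 x 3.
Total unit cubes = 3 * 6 * 3 = 54
54 unit cubes


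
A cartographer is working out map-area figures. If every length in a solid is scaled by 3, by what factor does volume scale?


Linear scale factor k = 3
Rule: under a linear scaling by k, volumes scale by k^3.
k^3 = 3 * 3 * 3
k^3 = 9 * 3
k^3 = 27
Volume scales by a factor of 27.
27 (dimensionless)


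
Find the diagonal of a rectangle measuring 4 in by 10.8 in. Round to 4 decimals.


Shape: rectangle (diagonal via Pythagoras)
Sides: 4 in and 10.8 in
Formula: d = sqrt(l^2 + w^2)
l^2 = 16, w^2 = 116.64
l^2 + w^2 = 132.64
d = sqrt(132.64)
d = 11.5169
11.5169 in


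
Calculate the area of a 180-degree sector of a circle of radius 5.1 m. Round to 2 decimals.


Shape: circular sector
Radius r = 5.1 m, Angle = 180 degrees
Formula: A = (angle/360) * pi * r^2
r^2 = 26.01
Fraction of circle = 180/360
A = (180/360) * pi * 26.01
A = 13.005 * pi
A = 40.86
40.86 m^2


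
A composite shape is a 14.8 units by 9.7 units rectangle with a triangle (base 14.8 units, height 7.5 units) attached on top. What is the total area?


Composite shape: rectangle + triangle
Rectangle area = 14.8 * 9.7 = 143.56
Triangle area = 0.5 * 14.8 * 7.5 = 55.5
Total = 143.56 + 55.5
Total = 199.06
199.06 units^2


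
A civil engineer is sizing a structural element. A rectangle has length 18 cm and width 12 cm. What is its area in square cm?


Shape: rectangle
Length l = 18 cm, Width w = 12 cm
Formula: A = l * w
A = 18 * 12
A = 216
216 cm^2


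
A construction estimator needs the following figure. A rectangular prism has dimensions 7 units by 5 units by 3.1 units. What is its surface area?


Shape: rectangular prism
l = 7 units, w = 5 units, h = 3.1 units
Formula: SA = 2(lw + lh + wh)
lw = 35, lh = 21.7, wh = 15.5
lw + lh + wh = 72.2
SA = 2 * 72.2
SA = 144.4
144.4 units^2


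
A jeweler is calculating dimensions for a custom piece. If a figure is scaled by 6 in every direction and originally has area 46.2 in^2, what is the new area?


Linear scale factor k = 6
Original area = 46.2 in^2
Rule: under a linear scaling by k, areas scale by k^2.
k^2 = 6^2 = 36
New area = 46.2 * 36
New area = 1663.2
1663.2 in^2


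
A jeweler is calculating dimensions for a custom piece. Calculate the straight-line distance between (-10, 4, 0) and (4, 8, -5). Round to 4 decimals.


3D distance between two points
P1 = (-10, 4, 0), P2 = (4, 8, -5)
Formula: d = sqrt((x2-x1)^2 + (y2-y1)^2 + (z2-z1)^2)
dx = 4 - -10 = 14
dy = 8 - 4 = 4
dz = -5 - 0 = -5
dx^2 + dy^2 + dz^2 = 196 + 16 + 25 = 237
d = sqrt(237)
d = 15.3948
15.3948 units


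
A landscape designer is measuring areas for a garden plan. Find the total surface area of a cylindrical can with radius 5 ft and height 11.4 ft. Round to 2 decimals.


Shape: closed cylinder
Radius r = 5 ft, Height h = 11.4 ft
Formula: SA = 2*pi*r^2 + 2*pi*r*h = 2*pi*r*(r + h)
r + h = 16.4
2 * r * (r + h) = 2 * 5 * 16.4 = 164
SA = 164 * pi
SA = 515.22
515.22 ft^2


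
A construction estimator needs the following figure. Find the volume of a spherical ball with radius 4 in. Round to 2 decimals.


Shape: sphere
Radius r = 4 in
Formula: V = (4/3) * pi * r^3
r^3 = 64
(4/3) * 64 = 85.333333
V = 85.333333 * pi
V = 268.08
268.08 in^3


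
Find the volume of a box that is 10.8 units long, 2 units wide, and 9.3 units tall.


Shape: rectangular prism
l = 10.8 units, w = 2 units, h = 9.3 units
Formula: V = l * w * h
V = 10.8 * 2 * 9.3
V = 21.6 * 9.3
V = 200.88
200.88 units^3


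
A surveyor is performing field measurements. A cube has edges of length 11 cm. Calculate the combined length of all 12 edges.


Shape: cube
Side s = 11 cm
A cube has 12 edges, all equal.
Formula: total edge length = 12 * s
Total = 12 * 11
Total = 132
132 cm


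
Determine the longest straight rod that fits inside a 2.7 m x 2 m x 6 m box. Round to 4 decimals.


Shape: rectangular box (space diagonal)
l = 2.7 m, w = 2 m, h = 6 m
Visualize: the diagonal of the base, then a right triangle with that diagonal and the height.
Formula: d = sqrt(l^2 + w^2 + h^2)
l^2 + w^2 + h^2 = 7.29 + 4 + 36 = 47.29
d = sqrt(47.29)
d = 6.8768
6.8768 m


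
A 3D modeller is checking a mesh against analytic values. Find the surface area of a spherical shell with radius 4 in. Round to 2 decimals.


Shape: sphere
Radius r = 4 in
Formula: SA = 4 * pi * r^2
r^2 = 16
SA = 4 * pi * 16
SA = 64 * pi
SA = 201.06
201.06 in^2


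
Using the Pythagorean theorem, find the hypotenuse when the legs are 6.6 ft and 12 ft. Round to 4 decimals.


Shape: right triangle
Legs a = 6.6 ft, b = 12 ft
Formula: c = sqrt(a^2 + b^2)
a^2 = 43.56, b^2 = 144
a^2 + b^2 = 187.56
c = sqrt(187.56)
c = 13.6953
13.6953 ft


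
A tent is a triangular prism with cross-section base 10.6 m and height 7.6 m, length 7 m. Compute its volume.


Shape: triangular prism
Triangle base = 10.6 m, triangle height = 7.6 m, prism length L = 7 m
Formula: V = (1/2 * b * h_tri) * L
Cross-section area = 0.5 * 10.6 * 7.6 = 40.28
V = 40.28 * 7
V = 281.96
281.96 m^3


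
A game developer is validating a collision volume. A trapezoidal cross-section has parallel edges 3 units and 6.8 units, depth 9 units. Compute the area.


Shape: trapezoid
Parallel sides a = 3 units, b = 6.8 units; Height h = 9 units
Formula: A = (a + b) * h / 2
a + b = 3 + 6.8 = 9.8
A = 9.8 * 9 / 2
A = 88.2 / 2
A = 44.1
44.1 units^2


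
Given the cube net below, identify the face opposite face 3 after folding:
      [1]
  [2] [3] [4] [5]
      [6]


Net: cross layout. Take square 3 as the base (bottom).
Fold the four squares in the horizontal row up around 3: 2 -> left, 4 -> right, 5 wraps to the top.
Fold 1 and 6 up from 3: 1 -> back, 6 -> front.
Opposite pairs are therefore: (1, 6), (2, 4), (3, 5).
Face 3 is opposite face 5.
face 5


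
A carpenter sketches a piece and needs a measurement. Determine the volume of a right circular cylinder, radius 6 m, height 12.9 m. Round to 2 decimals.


Shape: cylinder
Radius r = 6 m, Height h = 12.9 m
Formula: V = pi * r^2 * h
r^2 = 36
V = pi * 36 * 12.9
V = 464.4 * pi
V = 1458.96
1458.96 m^3


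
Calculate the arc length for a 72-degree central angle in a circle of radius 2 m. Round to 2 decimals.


Shape: circular arc
Radius r = 2 m, Angle = 72 degrees
Formula: L = (angle/360) * 2 * pi * r
2 * pi * r = 4 * pi
L = (72/360) * 4 * pi
L = 0.8 * pi
L = 2.51
2.51 m


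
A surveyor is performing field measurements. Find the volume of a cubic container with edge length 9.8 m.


Shape: cube
Side s = 9.8 m
Formula: V = s^3
V = 9.8 * 9.8 * 9.8
V = 96.04 * 9.8
V = 941.192
941.192 m^3


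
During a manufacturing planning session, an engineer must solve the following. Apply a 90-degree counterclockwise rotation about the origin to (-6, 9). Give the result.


Transformation: rotation about the origin
Original point: (-6, 9)
Rule for 90 deg counterclockwise: (x, y) -> (-y, x)
Apply: (-6, 9) -> (-9, -6)
(-9, -6)


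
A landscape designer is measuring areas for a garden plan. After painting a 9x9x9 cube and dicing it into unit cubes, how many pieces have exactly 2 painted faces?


Large cube: 9 x 9 x 9, cut into unit cubes.
n = 9, so n - 2 = 7
Cubes with 2 painted faces lie along the edges, excluding corners.
A cube has 12 edges; each contributes (n - 2) = 7 such cubes.
Count = 12 * 7 = 84
84 unit cubes


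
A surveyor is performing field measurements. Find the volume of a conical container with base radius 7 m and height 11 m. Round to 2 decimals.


Shape: cone
Radius r = 7 m, Height h = 11 m
Formula: V = (1/3) * pi * r^2 * h
r^2 = 49
pi * r^2 * h = pi * 49 * 11 = 539 * pi
V = 539 * pi / 3
V = 564.44
564.44 m^3


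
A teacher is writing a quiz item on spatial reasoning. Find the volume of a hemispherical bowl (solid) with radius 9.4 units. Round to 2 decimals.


Shape: hemisphere (half of a sphere)
Radius r = 9.4 units
Formula: V = (1/2) * (4/3) * pi * r^3 = (2/3) * pi * r^3
r^3 = 830.584
(2/3) * 830.584 = 553.722667
V = 553.722667 * pi
V = 1739.57
1739.57 units^3


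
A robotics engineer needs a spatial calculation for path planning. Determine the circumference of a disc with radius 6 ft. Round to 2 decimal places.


Shape: circle
Radius r = 6 ft
Formula: C = 2 * pi * r
C = 2 * pi * 6
C = 12 * pi
C = 37.7
37.7 ft


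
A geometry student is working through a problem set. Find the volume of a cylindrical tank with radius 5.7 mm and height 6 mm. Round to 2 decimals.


Shape: cylinder
Radius r = 5.7 mm, Height h = 6 mm
Formula: V = pi * r^2 * h
r^2 = 32.49
V = pi * 32.49 * 6
V = 194.94 * pi
V = 612.42
612.42 mm^3


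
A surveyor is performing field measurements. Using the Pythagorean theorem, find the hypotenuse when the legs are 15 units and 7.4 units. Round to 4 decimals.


Shape: right triangle
Legs a = 15 units, b = 7.4 units
Formula: c = sqrt(a^2 + b^2)
a^2 = 225, b^2 = 54.76
a^2 + b^2 = 279.76
c = sqrt(279.76)
c = 16.726
16.726 units


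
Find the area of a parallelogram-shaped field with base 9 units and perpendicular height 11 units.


Shape: parallelogram
Base b = 9 units, Height h = 11 units
Formula: A = b * h
A = 9 * 11
A = 99
99 units^2


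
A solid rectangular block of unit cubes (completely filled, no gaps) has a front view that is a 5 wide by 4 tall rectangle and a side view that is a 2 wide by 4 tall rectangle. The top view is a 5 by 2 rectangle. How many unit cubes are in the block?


Orthographic views of a solid rectangular block:
Front view 5 x 4 -> length = 5, height = 4
Side view 2 x 4 -> width = 2, height = 4 (consistent)
Top view 5 x 2 -> confirms length = 5, width = 2
The block is 5 x 2 x 4.
Total unit cubes = 5 * 2 * 4 = 40
40 unit cubes


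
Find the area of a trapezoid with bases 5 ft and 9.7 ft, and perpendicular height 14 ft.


Shape: trapezoid
Parallel sides a = 5 ft, b = 9.7 ft; Height h = 14 ft
Formula: A = (a + b) * h / 2
a + b = 5 + 9.7 = 14.7
A = 14.7 * 14 / 2
A = 205.8 / 2
A = 102.9
102.9 ft^2


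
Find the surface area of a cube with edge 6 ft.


Shape: cube
Side s = 6 ft
A cube has 6 square faces.
Formula: SA = 6 * s^2
s^2 = 36
SA = 6 * 36
SA = 216
216 ft^2


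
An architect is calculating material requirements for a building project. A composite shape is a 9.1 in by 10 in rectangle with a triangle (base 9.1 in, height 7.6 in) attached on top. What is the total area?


Composite shape: rectangle + triangle
Rectangle area = 9.1 * 10 = 91
Triangle area = 0.5 * 9.1 * 7.6 = 34.58
Total = 91 + 34.58
Total = 125.58
125.58 in^2


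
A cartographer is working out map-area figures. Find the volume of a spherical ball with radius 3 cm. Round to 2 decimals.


Shape: sphere
Radius r = 3 cm
Formula: V = (4/3) * pi * r^3
r^3 = 27
(4/3) * 27 = 36
V = 36 * pi
V = 113.1
113.1 cm^3


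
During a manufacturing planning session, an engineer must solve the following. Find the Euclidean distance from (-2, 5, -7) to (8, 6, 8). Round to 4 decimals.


3D distance between two points
P1 = (-2, 5, -7), P2 = (8, 6, 8)
Formula: d = sqrt((x2-x1)^2 + (y2-y1)^2 + (z2-z1)^2)
dx = 8 - -2 = 10
dy = 6 - 5 = 1
dz = 8 - -7 = 15
dx^2 + dy^2 + dz^2 = 100 + 1 + 225 = 326
d = sqrt(326)
d = 18.0555
18.0555 units


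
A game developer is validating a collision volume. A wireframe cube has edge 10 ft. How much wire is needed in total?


Shape: cube
Side s = 10 ft
A cube has 12 edges, all equal.
Formula: total edge length = 12 * s
Total = 12 * 10
Total = 120
120 ft


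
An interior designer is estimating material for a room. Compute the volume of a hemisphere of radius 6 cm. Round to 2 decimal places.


Shape: hemisphere (half of a sphere)
Radius r = 6 cm
Formula: V = (1/2) * (4/3) * pi * r^3 = (2/3) * pi * r^3
r^3 = 216
(2/3) * 216 = 144
V = 144 * pi
V = 452.39
452.39 cm^3


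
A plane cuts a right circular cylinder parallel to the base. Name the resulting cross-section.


Solid: right circular cylinder
Cutting plane: parallel to the base
Visualize the intersection of the plane with the solid's surface.
The boundary of the cut region is a circle.
circle


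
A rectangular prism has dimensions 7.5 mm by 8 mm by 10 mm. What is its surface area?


Shape: rectangular prism
l = 7.5 mm, w = 8 mm, h = 10 mm
Formula: SA = 2(lw + lh + wh)
lw = 60, lh = 75, wh = 80
lw + lh + wh = 215
SA = 2 * 215
SA = 430
430 mm^2


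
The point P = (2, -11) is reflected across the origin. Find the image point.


Transformation: reflection
Original point: (2, -11)
Rule for reflection through the origin: (x, y) -> (-x, -y)
Apply: (2, -11) -> (-2, 11)
(-2, 11)


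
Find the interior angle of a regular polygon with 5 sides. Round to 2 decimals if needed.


Shape: regular pentagon (5 sides)
Formula: interior angle = (n - 2) * 180 / n
(n - 2) = 3
(n - 2) * 180 = 540
angle = 540 / 5
angle = 108
108 degrees


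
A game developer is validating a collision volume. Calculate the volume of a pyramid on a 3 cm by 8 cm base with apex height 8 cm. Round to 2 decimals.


Shape: rectangular pyramid
Base: 3 cm x 8 cm, Height h = 8 cm
Formula: V = (1/3) * base_area * h
base_area = 3 * 8 = 24
base_area * h = 24 * 8 = 192
V = 192 / 3
V = 64
64 cm^3


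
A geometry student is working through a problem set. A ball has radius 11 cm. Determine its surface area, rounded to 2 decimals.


Shape: sphere
Radius r = 11 cm
Formula: SA = 4 * pi * r^2
r^2 = 121
SA = 4 * pi * 121
SA = 484 * pi
SA = 1520.53
1520.53 cm^2


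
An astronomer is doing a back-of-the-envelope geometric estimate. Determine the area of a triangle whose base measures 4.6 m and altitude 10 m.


Shape: triangle
Base b = 4.6 m, Height h = 10 m
Formula: A = (1/2) * b * h
A = 0.5 * 4.6 * 10
A = 0.5 * 46
A = 23
23 m^2


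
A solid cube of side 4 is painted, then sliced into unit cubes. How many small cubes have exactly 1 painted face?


Large cube: 4 x 4 x 4, cut into unit cubes.
n = 4, so n - 2 = 2
Cubes with 1 painted face lie in the interior of each face.
A cube has 6 faces; each contributes (n - 2)^2 = 4 such cubes.
Count = 6 * 4 = 24
24 unit cubes


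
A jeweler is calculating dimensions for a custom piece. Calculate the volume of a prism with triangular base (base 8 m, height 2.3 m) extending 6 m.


Shape: triangular prism
Triangle base = 8 m, triangle height = 2.3 m, prism length L = 6 m
Formula: V = (1/2 * b * h_tri) * L
Cross-section area = 0.5 * 8 * 2.3 = 9.2
V = 9.2 * 6
V = 55.2
55.2 m^3


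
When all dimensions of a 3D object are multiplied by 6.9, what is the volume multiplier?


Linear scale factor k = 6.9
Rule: under a linear scaling by k, volumes scale by k^3.
k^3 = 6.9 * 6.9 * 6.9
k^3 = 47.61 * 6.9
k^3 = 328.509
Volume scales by a factor of 328.509.
328.509 (dimensionless)


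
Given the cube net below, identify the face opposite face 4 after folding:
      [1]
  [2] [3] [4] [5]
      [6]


Net: cross layout. Take square 3 as the base (bottom).
Fold the four squares in the horizontal row up around 3: 2 -> left, 4 -> right, 5 wraps to the top.
Fold 1 and 6 up from 3: 1 -> back, 6 -> front.
Opposite pairs are therefore: (1, 6), (2, 4), (3, 5).
Face 4 is opposite face 2.
face 2


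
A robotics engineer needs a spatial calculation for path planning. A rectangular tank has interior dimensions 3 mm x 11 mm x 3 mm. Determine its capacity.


Shape: rectangular prism
l = 3 mm, w = 11 mm, h = 3 mm
Formula: V = l * w * h
V = 3 * 11 * 3
V = 33 * 3
V = 99
99 mm^3


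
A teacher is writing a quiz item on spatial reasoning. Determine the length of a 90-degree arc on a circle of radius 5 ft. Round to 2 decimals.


Shape: circular arc
Radius r = 5 ft, Angle = 90 degrees
Formula: L = (angle/360) * 2 * pi * r
2 * pi * r = 10 * pi
L = (90/360) * 10 * pi
L = 2.5 * pi
L = 7.85
7.85 ft


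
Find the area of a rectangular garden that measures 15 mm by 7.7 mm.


Shape: rectangle
Length l = 15 mm, Width w = 7.7 mm
Formula: A = l * w
A = 15 * 7.7
A = 115.5
115.5 mm^2


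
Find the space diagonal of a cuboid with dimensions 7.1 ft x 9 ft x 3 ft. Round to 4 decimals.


Shape: rectangular box (space diagonal)
l = 7.1 ft, w = 9 ft, h = 3 ft
Visualize: the diagonal of the base, then a right triangle with that diagonal and the height.
Formula: d = sqrt(l^2 + w^2 + h^2)
l^2 + w^2 + h^2 = 50.41 + 81 + 9 = 140.41
d = sqrt(140.41)
d = 11.8495
11.8495 ft


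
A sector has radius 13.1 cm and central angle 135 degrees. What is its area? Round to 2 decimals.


Shape: circular sector
Radius r = 13.1 cm, Angle = 135 degrees
Formula: A = (angle/360) * pi * r^2
r^2 = 171.61
Fraction of circle = 135/360
A = (135/360) * pi * 171.61
A = 64.35375 * pi
A = 202.17
202.17 cm^2


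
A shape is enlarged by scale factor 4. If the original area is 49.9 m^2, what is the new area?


Linear scale factor k = 4
Original area = 49.9 m^2
Rule: under a linear scaling by k, areas scale by k^2.
k^2 = 4^2 = 16
New area = 49.9 * 16
New area = 798.4
798.4 m^2


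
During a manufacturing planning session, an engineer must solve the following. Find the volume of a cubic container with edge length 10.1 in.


Shape: cube
Side s = 10.1 in
Formula: V = s^3
V = 10.1 * 10.1 * 10.1
V = 102.01 * 10.1
V = 1030.301
1030.301 in^3


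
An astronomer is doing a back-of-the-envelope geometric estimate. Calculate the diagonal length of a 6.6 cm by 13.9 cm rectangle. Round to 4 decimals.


Shape: rectangle (diagonal via Pythagoras)
Sides: 6.6 cm and 13.9 cm
Formula: d = sqrt(l^2 + w^2)
l^2 = 43.56, w^2 = 193.21
l^2 + w^2 = 236.77
d = sqrt(236.77)
d = 15.3873
15.3873 cm


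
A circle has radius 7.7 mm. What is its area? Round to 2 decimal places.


Shape: circle
Radius r = 7.7 mm
Formula: A = pi * r^2
r^2 = 7.7^2 = 59.29
A = pi * 59.29
A = 186.27
186.27 mm^2


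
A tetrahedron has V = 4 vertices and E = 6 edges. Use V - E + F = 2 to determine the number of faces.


Polyhedron: tetrahedron
Euler's formula for convex polyhedra: V - E + F = 2
Given: V = 4 vertices and E = 6 edges
Solve for F:
F = 2 + E - V = 2 + 6 - 4 = 4
4 faces


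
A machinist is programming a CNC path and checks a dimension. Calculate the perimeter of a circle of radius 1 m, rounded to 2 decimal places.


Shape: circle
Radius r = 1 m
Formula: C = 2 * pi * r
C = 2 * pi * 1
C = 2 * pi
C = 6.28
6.28 m


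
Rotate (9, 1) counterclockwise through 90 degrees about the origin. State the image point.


Transformation: rotation about the origin
Original point: (9, 1)
Rule for 90 deg counterclockwise: (x, y) -> (-y, x)
Apply: (9, 1) -> (-1, 9)
(-1, 9)


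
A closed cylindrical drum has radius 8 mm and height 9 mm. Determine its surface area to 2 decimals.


Shape: closed cylinder
Radius r = 8 mm, Height h = 9 mm
Formula: SA = 2*pi*r^2 + 2*pi*r*h = 2*pi*r*(r + h)
r + h = 17
2 * r * (r + h) = 2 * 8 * 17 = 272
SA = 272 * pi
SA = 854.51
854.51 mm^2


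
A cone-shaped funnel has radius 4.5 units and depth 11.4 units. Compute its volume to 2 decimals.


Shape: cone
Radius r = 4.5 units, Height h = 11.4 units
Formula: V = (1/3) * pi * r^2 * h
r^2 = 20.25
pi * r^2 * h = pi * 20.25 * 11.4 = 230.85 * pi
V = 230.85 * pi / 3
V = 241.75
241.75 units^3


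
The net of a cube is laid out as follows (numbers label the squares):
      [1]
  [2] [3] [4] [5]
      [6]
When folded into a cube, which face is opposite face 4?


Net: cross layout. Take square 3 as the base (bottom).
Fold the four squares in the horizontal row up around 3: 2 -> left, 4 -> right, 5 wraps to the top.
Fold 1 and 6 up from 3: 1 -> back, 6 -> front.
Opposite pairs are therefore: (1, 6), (2, 4), (3, 5).
Face 4 is opposite face 2.
face 2


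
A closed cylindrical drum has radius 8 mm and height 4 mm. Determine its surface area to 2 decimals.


Shape: closed cylinder
Radius r = 8 mm, Height h = 4 mm
Formula: SA = 2*pi*r^2 + 2*pi*r*h = 2*pi*r*(r + h)
r + h = 12
2 * r * (r + h) = 2 * 8 * 12 = 192
SA = 192 * pi
SA = 603.19
603.19 mm^2


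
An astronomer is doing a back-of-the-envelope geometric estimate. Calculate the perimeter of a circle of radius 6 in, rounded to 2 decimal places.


Shape: circle
Radius r = 6 in
Formula: C = 2 * pi * r
C = 2 * pi * 6
C = 12 * pi
C = 37.7
37.7 in


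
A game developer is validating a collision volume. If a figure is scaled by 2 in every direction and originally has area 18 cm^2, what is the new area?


Linear scale factor k = 2
Original area = 18 cm^2
Rule: under a linear scaling by k, areas scale by k^2.
k^2 = 2^2 = 4
New area = 18 * 4
New area = 72
72 cm^2


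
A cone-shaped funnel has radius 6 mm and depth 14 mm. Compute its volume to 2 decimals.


Shape: cone
Radius r = 6 mm, Height h = 14 mm
Formula: V = (1/3) * pi * r^2 * h
r^2 = 36
pi * r^2 * h = pi * 36 * 14 = 504 * pi
V = 504 * pi / 3
V = 527.79
527.79 mm^3


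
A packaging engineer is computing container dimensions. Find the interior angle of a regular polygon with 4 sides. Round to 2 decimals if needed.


Shape: regular square (4 sides)
Formula: interior angle = (n - 2) * 180 / n
(n - 2) = 2
(n - 2) * 180 = 360
angle = 360 / 4
angle = 90
90 degrees


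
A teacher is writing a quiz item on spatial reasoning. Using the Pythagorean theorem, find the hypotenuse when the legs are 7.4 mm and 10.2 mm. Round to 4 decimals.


Shape: right triangle
Legs a = 7.4 mm, b = 10.2 mm
Formula: c = sqrt(a^2 + b^2)
a^2 = 54.76, b^2 = 104.04
a^2 + b^2 = 158.8
c = sqrt(158.8)
c = 12.6016
12.6016 mm


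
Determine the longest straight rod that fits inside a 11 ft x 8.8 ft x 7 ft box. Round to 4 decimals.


Shape: rectangular box (space diagonal)
l = 11 ft, w = 8.8 ft, h = 7 ft
Visualize: the diagonal of the base, then a right triangle with that diagonal and the height.
Formula: d = sqrt(l^2 + w^2 + h^2)
l^2 + w^2 + h^2 = 121 + 77.44 + 49 = 247.44
d = sqrt(247.44)
d = 15.7302
15.7302 ft


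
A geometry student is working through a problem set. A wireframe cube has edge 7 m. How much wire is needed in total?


Shape: cube
Side s = 7 m
A cube has 12 edges, all equal.
Formula: total edge length = 12 * s
Total = 12 * 7
Total = 84
84 m


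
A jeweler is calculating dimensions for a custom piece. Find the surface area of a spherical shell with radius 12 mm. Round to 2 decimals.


Shape: sphere
Radius r = 12 mm
Formula: SA = 4 * pi * r^2
r^2 = 144
SA = 4 * pi * 144
SA = 576 * pi
SA = 1809.56
1809.56 mm^2


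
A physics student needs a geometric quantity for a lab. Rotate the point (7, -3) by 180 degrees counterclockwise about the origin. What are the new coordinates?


Transformation: rotation about the origin
Original point: (7, -3)
Rule for 180 deg: (x, y) -> (-x, -y)
Apply: (7, -3) -> (-7, 3)
(-7, 3)


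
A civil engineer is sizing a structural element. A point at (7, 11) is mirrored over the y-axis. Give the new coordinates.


Transformation: reflection
Original point: (7, 11)
Rule for reflection over the y-axis: (x, y) -> (-x, y)
Apply: (7, 11) -> (-7, 11)
(-7, 11)


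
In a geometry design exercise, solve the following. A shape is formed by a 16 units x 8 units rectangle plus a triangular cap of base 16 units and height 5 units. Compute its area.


Composite shape: rectangle + triangle
Rectangle area = 16 * 8 = 128
Triangle area = 0.5 * 16 * 5 = 40
Total = 128 + 40
Total = 168
168 units^2


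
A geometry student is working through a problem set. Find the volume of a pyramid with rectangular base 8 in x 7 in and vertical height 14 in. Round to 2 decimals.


Shape: rectangular pyramid
Base: 8 in x 7 in, Height h = 14 in
Formula: V = (1/3) * base_area * h
base_area = 8 * 7 = 56
base_area * h = 56 * 14 = 784
V = 784 / 3
V = 261.33
261.33 in^3


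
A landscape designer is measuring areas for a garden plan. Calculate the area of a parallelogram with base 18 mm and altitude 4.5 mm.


Shape: parallelogram
Base b = 18 mm, Height h = 4.5 mm
Formula: A = b * h
A = 18 * 4.5
A = 81
81 mm^2


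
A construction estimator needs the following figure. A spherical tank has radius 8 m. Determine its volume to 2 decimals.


Shape: sphere
Radius r = 8 m
Formula: V = (4/3) * pi * r^3
r^3 = 512
(4/3) * 512 = 682.666667
V = 682.666667 * pi
V = 2144.66
2144.66 m^3


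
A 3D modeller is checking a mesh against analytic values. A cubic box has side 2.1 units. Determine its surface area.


Shape: cube
Side s = 2.1 units
A cube has 6 square faces.
Formula: SA = 6 * s^2
s^2 = 4.41
SA = 6 * 4.41
SA = 26.46
26.46 units^2


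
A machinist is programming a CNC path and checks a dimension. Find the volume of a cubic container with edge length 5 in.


Shape: cube
Side s = 5 in
Formula: V = s^3
V = 5 * 5 * 5
V = 25 * 5
V = 125
125 in^3


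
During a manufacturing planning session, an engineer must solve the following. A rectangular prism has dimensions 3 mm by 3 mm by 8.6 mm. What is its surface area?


Shape: rectangular prism
l = 3 mm, w = 3 mm, h = 8.6 mm
Formula: SA = 2(lw + lh + wh)
lw = 9, lh = 25.8, wh = 25.8
lw + lh + wh = 60.6
SA = 2 * 60.6
SA = 121.2
121.2 mm^2
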